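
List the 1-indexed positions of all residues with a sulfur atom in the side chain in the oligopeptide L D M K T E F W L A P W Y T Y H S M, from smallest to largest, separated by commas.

3, 18

Cysteine (C, thiol) and methionine (M, thioether) are the two sulfur-containing amino acids.
Matching residues: M3, M18.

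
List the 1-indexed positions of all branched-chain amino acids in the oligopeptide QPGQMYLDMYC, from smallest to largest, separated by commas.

7

The BCAAs are Val, Leu, and Ile — aliphatic side chains with a branch point.
Matching residues: L7.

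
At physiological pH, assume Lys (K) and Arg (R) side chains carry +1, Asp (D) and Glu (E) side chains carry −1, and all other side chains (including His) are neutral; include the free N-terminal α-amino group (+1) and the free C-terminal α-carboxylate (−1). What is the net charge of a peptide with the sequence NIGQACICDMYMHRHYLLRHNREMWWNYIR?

Positive (K, R): R14, R19, R22, R30 → +4.
Negative (D, E): D9, E23 → −2.
The N-terminus (+1) and C-terminus (−1) cancel.
Net charge = (+4) + (−2) = +2.

+2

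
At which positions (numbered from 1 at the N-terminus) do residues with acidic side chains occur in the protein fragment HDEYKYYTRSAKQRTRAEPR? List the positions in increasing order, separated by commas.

2, 3, 18

Only D (aspartate) and E (glutamate) carry a side-chain carboxylic acid.
Matching residues: D2, E3, E18.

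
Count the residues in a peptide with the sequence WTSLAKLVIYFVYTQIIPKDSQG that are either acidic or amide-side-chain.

Acidic: D, E. Amide-side-chain: N, Q.
Acidic residues here: D20 (1).
Amide-side-chain residues here: Q15, Q22 (2).
The two groups share no amino acid, so total = 1 + 2 = 3.

3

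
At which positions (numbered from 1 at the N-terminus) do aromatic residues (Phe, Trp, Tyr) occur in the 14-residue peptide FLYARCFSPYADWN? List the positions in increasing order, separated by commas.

Matching residues: F1, Y3, F7, Y10, W13.

1, 3, 7, 10, 13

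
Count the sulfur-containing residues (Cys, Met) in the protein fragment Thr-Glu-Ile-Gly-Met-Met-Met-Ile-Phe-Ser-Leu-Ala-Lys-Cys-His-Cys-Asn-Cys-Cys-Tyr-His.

7

Matching residues: Met5, Met6, Met7, Cys14, Cys16, Cys18, Cys19.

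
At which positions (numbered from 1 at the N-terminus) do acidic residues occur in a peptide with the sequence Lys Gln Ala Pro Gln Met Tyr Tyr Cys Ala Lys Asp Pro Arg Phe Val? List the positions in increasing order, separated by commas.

12

Only D (aspartate) and E (glutamate) carry a side-chain carboxylic acid.
Matching residues: Asp12.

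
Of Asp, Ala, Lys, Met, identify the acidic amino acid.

Asp

Aspartate (D) and glutamate (E) have carboxylic-acid side chains and are the acidic amino acids.
Of the listed options, only Asp belongs to this group.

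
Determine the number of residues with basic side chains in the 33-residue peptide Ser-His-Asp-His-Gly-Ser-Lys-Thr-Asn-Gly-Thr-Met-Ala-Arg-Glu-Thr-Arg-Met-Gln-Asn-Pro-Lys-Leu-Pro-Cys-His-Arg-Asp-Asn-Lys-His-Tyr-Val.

Lysine (K), arginine (R), and histidine (H) have basic, nitrogen-containing side chains.
Matching residues: His2, His4, Lys7, Arg14, Arg17, Lys22, His26, Arg27, Lys30, His31.

10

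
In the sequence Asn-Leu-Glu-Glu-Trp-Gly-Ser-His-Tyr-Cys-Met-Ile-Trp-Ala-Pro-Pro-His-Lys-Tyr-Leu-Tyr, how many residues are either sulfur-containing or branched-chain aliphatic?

5

Sulfur-containing: C, M. Branched-chain aliphatic: I, L, V.
Sulfur-containing residues here: Cys10, Met11 (2).
Branched-chain aliphatic residues here: Leu2, Ile12, Leu20 (3).
The two groups share no amino acid, so total = 2 + 3 = 5.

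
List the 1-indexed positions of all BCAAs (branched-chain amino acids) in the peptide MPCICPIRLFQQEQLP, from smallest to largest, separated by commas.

4, 7, 9, 15

The BCAAs are Val, Leu, and Ile — aliphatic side chains with a branch point.
Matching residues: I4, I7, L9, L15.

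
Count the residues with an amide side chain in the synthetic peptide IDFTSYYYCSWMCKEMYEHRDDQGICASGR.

1

The amide-side-chain residues are Asn (N) and Gln (Q).
Matching residues: Q23.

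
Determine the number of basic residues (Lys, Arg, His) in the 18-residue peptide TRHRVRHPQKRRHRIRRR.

13

Matching residues: R2, H3, R4, R6, H7, K10, R11, R12, H13, R14, R16, R17, R18.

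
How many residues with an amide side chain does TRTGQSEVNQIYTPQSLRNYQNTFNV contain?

Asparagine (N) and glutamine (Q) have uncharged amide side chains.
Matching residues: Q5, N9, Q10, Q15, N19, Q21, N22, N25.

8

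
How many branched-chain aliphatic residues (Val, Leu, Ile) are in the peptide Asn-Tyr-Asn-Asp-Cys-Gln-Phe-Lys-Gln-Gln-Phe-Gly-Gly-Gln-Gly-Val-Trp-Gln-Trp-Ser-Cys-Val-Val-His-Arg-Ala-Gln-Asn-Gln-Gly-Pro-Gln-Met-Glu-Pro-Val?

4

Matching residues: Val16, Val22, Val23, Val36.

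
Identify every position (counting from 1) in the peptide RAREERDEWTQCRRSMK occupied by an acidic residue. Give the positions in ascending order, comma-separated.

Only D (aspartate) and E (glutamate) carry a side-chain carboxylic acid.
Matching residues: E4, E5, D7, E8.

4, 5, 7, 8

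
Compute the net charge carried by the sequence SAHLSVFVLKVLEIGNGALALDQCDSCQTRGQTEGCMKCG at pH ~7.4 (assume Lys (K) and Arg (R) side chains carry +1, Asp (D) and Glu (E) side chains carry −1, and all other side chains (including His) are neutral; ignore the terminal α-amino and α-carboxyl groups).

Positive (K, R): K10, R30, K38 → +3.
Negative (D, E): E13, D22, D25, E34 → −4.
Net charge = (+3) + (−4) = −1.

-1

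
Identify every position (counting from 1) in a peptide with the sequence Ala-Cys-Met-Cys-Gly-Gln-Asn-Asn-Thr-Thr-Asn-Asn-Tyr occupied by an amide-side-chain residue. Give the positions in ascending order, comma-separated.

6, 7, 8, 11, 12

The amide-side-chain residues are Asn (N) and Gln (Q).
Matching residues: Gln6, Asn7, Asn8, Asn11, Asn12.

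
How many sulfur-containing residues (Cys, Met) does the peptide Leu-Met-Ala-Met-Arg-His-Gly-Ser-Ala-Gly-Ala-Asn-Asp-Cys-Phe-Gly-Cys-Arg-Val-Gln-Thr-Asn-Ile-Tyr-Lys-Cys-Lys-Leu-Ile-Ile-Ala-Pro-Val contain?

5

Matching residues: Met2, Met4, Cys14, Cys17, Cys26.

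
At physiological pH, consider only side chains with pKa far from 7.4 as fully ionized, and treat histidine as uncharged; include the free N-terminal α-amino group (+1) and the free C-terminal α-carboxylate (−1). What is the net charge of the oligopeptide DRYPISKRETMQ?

+1

The side chains ionized at physiological pH are Lys/Arg (+1) and Asp/Glu (−1); with His treated as neutral, nothing else contributes.
Positive (K, R): R2, K7, R8 → +3.
Negative (D, E): D1, E9 → −2.
The N-terminus (+1) and C-terminus (−1) cancel.
Net charge = (+3) + (−2) = +1.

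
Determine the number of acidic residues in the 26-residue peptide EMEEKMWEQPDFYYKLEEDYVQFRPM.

8

The acidic residues are Asp (D) and Glu (E), whose side chains end in a carboxylate group.
Matching residues: E1, E3, E4, E8, D11, E17, E18, D19.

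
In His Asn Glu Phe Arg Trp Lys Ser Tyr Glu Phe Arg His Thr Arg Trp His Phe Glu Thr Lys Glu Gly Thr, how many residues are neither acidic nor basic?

Acidic: D, E. Basic: K, R, H. All other residues are neither.
Matching residues: Asn2, Phe4, Trp6, Ser8, Tyr9, Phe11, Thr14, Trp16, Phe18, Thr20, Gly23, Thr24.

12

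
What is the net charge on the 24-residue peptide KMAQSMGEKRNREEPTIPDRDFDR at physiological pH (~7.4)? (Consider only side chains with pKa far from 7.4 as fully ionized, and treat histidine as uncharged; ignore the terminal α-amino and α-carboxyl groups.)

0

Near pH 7.4, K and R contribute +1 each, D and E contribute −1 each, and every other side chain (His included, as stated) is uncharged.
Positive (K, R): K1, K9, R10, R12, R20, R24 → +6.
Negative (D, E): E8, E13, E14, D19, D21, D23 → −6.
Net charge = (+6) + (−6) = 0.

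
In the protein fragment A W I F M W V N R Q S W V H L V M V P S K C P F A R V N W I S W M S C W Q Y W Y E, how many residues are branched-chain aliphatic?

V, L, and I make up the branched-chain aliphatic group.
Matching residues: I3, V7, V13, L15, V16, V18, V27, I30.

8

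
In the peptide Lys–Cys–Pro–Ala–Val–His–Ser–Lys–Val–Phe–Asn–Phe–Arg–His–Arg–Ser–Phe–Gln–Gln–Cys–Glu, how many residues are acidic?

1

The acidic residues are Asp (D) and Glu (E), whose side chains end in a carboxylate group.
Matching residues: Glu21.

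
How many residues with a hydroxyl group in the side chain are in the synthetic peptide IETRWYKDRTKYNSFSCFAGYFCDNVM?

7

Serine (S), threonine (T), and tyrosine (Y) each carry a hydroxyl group on the side chain.
Matching residues: T3, Y6, T10, Y12, S14, S16, Y21.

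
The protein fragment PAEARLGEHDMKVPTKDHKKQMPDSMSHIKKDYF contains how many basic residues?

10

The basic amino acids are Lys (K), Arg (R), and His (H).
Matching residues: R5, H9, K12, K16, H18, K19, K20, H28, K30, K31.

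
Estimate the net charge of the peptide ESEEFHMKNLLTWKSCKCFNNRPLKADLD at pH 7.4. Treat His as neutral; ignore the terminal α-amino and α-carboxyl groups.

0

Near pH 7.4, K and R contribute +1 each, D and E contribute −1 each, and every other side chain (His included, as stated) is uncharged.
Positive (K, R): K8, K14, K17, R22, K25 → +5.
Negative (D, E): E1, E3, E4, D27, D29 → −5.
Net charge = (+5) + (−5) = 0.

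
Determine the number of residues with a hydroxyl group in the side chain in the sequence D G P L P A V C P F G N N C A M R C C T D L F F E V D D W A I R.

1

S, T, and Y are the three residues with a side-chain hydroxyl.
Matching residues: T20.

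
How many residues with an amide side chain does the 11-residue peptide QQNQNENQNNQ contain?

The amide-side-chain residues are Asn (N) and Gln (Q).
Matching residues: Q1, Q2, N3, Q4, N5, N7, Q8, N9, N10, Q11.

10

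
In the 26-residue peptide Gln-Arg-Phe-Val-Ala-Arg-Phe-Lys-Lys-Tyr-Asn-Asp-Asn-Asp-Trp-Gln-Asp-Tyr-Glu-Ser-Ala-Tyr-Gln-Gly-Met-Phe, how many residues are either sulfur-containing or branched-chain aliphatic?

2

Sulfur-containing: C, M. Branched-chain aliphatic: I, L, V.
Sulfur-containing residues here: Met25 (1).
Branched-chain aliphatic residues here: Val4 (1).
The two groups share no amino acid, so total = 1 + 1 = 2.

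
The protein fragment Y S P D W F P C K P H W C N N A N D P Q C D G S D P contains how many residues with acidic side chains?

4

The acidic residues are Asp (D) and Glu (E), whose side chains end in a carboxylate group.
Matching residues: D4, D18, D22, D25.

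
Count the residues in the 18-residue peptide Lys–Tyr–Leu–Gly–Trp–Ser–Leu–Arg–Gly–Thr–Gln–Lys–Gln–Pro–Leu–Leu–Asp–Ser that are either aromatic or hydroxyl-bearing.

5

Aromatic: F, W, Y. Hydroxyl-bearing: S, T, Y.
Aromatic residues here: Tyr2, Trp5 (2).
Hydroxyl-bearing residues here: Tyr2, Ser6, Thr10, Ser18 (4).
Y is in both groups, so the 1 Y residue must not be double-counted.
Total = 2 + 4 − 1 = 5.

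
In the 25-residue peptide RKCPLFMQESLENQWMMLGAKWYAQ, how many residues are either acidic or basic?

Acidic: D, E. Basic: H, K, R.
Acidic residues here: E9, E12 (2).
Basic residues here: R1, K2, K21 (3).
The two groups share no amino acid, so total = 2 + 3 = 5.

5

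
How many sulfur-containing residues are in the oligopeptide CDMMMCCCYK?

7

The sulfur-bearing residues are cysteine (–SH) and methionine (–S–CH₃).
Matching residues: C1, M3, M4, M5, C6, C7, C8.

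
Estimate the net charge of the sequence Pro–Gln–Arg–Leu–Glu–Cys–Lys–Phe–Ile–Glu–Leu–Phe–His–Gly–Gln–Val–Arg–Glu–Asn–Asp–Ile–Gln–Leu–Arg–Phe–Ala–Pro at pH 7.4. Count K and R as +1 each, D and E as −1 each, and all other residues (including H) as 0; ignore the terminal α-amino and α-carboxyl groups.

Positive (K, R): Arg3, Lys7, Arg17, Arg24 → +4.
Negative (D, E): Glu5, Glu10, Glu18, Asp20 → −4.
Net charge = (+4) + (−4) = 0.

0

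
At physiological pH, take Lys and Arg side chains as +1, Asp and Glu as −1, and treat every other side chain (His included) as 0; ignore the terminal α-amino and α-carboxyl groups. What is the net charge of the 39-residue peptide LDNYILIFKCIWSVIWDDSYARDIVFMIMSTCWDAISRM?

Positive (K, R): K9, R22, R38 → +3.
Negative (D, E): D2, D17, D18, D23, D34 → −5.
Net charge = (+3) + (−5) = −2.

-2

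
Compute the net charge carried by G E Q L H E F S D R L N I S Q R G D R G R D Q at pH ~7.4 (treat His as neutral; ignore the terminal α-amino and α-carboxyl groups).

Near pH 7.4, K and R contribute +1 each, D and E contribute −1 each, and every other side chain (His included, as stated) is uncharged.
Positive (K, R): R10, R16, R19, R21 → +4.
Negative (D, E): E2, E6, D9, D18, D22 → −5.
Net charge = (+4) + (−5) = −1.

-1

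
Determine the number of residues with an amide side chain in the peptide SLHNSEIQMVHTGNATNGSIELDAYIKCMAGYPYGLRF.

Asparagine (N) and glutamine (Q) have uncharged amide side chains.
Matching residues: N4, Q8, N14, N17.

4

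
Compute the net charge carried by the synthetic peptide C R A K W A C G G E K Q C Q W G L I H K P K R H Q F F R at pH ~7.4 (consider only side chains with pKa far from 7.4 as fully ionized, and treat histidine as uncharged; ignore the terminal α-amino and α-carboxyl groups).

+6

The side chains ionized at physiological pH are Lys/Arg (+1) and Asp/Glu (−1); with His treated as neutral, nothing else contributes.
Positive (K, R): R2, K4, K11, K20, K22, R23, R28 → +7.
Negative (D, E): E10 → −1.
Net charge = (+7) + (−1) = +6.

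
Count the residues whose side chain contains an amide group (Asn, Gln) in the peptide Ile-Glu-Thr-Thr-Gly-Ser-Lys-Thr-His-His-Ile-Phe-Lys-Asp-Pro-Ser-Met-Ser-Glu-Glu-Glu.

0

None of the 21 residues belong to this group.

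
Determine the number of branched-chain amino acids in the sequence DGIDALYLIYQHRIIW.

Valine (V), leucine (L), and isoleucine (I) are the branched-chain amino acids.
Matching residues: I3, L6, L8, I9, I14, I15.

6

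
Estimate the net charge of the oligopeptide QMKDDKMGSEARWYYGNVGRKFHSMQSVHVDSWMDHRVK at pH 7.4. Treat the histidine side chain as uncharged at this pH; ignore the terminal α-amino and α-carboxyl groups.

Near pH 7.4, K and R contribute +1 each, D and E contribute −1 each, and every other side chain (His included, as stated) is uncharged.
Positive (K, R): K3, K6, R12, R20, K21, R37, K39 → +7.
Negative (D, E): D4, D5, E10, D31, D35 → −5.
Net charge = (+7) + (−5) = +2.

+2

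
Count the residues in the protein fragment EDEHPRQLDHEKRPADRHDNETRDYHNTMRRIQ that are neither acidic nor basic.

Acidic: D, E. Basic: K, R, H. All other residues are neither.
Matching residues: P5, Q7, L8, P14, A15, N20, T22, Y25, N27, T28, M29, I32, Q33.

13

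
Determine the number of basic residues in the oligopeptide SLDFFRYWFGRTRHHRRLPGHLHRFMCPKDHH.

13

K, R, and H are the three residues with basic side chains (ε-amine, guanidinium, and imidazole respectively).
Matching residues: R6, R11, R13, H14, H15, R16, R17, H21, H23, R24, K29, H31, H32.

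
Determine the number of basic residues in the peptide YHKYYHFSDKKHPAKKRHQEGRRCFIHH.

14

K, R, and H are the three residues with basic side chains (ε-amine, guanidinium, and imidazole respectively).
Matching residues: H2, K3, H6, K10, K11, H12, K15, K16, R17, H18, R22, R23, H27, H28.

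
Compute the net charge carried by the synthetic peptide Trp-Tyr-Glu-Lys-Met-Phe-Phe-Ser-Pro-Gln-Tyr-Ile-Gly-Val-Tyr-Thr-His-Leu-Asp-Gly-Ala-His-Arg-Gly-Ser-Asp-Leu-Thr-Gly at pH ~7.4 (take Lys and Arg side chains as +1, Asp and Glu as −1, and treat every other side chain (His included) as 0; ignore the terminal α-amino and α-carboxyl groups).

-1

Positive (K, R): Lys4, Arg23 → +2.
Negative (D, E): Glu3, Asp19, Asp26 → −3.
Net charge = (+2) + (−3) = −1.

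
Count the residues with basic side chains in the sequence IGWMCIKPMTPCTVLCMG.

K, R, and H are the three residues with basic side chains (ε-amine, guanidinium, and imidazole respectively).
Matching residues: K7.

1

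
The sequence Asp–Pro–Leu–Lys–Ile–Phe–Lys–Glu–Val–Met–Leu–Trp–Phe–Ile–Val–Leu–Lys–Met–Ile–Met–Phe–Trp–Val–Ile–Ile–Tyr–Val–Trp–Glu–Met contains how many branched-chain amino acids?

12

V, L, and I make up the branched-chain aliphatic group.
Matching residues: Leu3, Ile5, Val9, Leu11, Ile14, Val15, Leu16, Ile19, Val23, Ile24, Ile25, Val27.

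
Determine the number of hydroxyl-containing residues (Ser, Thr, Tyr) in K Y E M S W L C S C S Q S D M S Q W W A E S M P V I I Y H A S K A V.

9

Matching residues: Y2, S5, S9, S11, S13, S16, S22, Y28, S31.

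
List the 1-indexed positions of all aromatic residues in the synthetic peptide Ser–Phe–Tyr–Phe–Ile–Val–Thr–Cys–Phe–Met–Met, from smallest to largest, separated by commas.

2, 3, 4, 9

Phenylalanine (F), tryptophan (W), and tyrosine (Y) have aromatic ring side chains.
Matching residues: Phe2, Tyr3, Phe4, Phe9.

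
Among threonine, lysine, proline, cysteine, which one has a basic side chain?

The basic amino acids are Lys (K), Arg (R), and His (H).
Of the listed options, only lysine belongs to this group.

lysine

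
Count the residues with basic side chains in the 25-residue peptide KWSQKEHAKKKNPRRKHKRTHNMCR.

Lysine (K), arginine (R), and histidine (H) have basic, nitrogen-containing side chains.
Matching residues: K1, K5, H7, K9, K10, K11, R14, R15, K16, H17, K18, R19, H21, R25.

14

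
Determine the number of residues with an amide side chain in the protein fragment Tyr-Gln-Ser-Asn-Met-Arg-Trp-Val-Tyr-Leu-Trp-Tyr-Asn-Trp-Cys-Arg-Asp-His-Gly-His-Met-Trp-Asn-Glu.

The amide-side-chain residues are Asn (N) and Gln (Q).
Matching residues: Gln2, Asn4, Asn13, Asn23.

4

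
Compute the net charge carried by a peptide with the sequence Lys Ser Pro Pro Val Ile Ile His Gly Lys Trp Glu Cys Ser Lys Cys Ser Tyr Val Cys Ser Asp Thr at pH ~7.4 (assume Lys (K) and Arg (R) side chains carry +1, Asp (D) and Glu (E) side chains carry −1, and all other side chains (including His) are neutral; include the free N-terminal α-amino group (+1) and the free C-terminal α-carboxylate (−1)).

Positive (K, R): Lys1, Lys10, Lys15 → +3.
Negative (D, E): Glu12, Asp22 → −2.
The N-terminus (+1) and C-terminus (−1) cancel.
Net charge = (+3) + (−2) = +1.

+1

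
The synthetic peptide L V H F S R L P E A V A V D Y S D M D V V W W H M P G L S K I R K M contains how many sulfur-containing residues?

Only Cys (C) and Met (M) have a sulfur atom in the side chain.
Matching residues: M18, M25, M34.

3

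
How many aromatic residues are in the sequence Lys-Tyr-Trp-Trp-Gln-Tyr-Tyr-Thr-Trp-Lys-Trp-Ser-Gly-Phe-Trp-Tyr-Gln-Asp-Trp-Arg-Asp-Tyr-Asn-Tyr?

The aromatic amino acids are Phe (F, benzyl), Trp (W, indole), and Tyr (Y, phenol).
Matching residues: Tyr2, Trp3, Trp4, Tyr6, Tyr7, Trp9, Trp11, Phe14, Trp15, Tyr16, Trp19, Tyr22, Tyr24.

13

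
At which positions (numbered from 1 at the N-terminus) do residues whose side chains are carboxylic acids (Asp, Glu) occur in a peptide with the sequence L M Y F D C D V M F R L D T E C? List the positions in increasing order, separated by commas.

5, 7, 13, 15

Matching residues: D5, D7, D13, E15.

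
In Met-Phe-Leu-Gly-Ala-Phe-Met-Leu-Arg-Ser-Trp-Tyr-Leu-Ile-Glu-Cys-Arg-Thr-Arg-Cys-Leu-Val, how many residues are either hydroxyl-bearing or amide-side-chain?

3

Hydroxyl-bearing: S, T, Y. Amide-side-chain: N, Q.
Hydroxyl-bearing residues here: Ser10, Tyr12, Thr18 (3).
Amide-side-chain residues here: none (0).
The two groups share no amino acid, so total = 3 + 0 = 3.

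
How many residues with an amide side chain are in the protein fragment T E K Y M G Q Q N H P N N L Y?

The amide-side-chain residues are Asn (N) and Gln (Q).
Matching residues: Q7, Q8, N9, N12, N13.

5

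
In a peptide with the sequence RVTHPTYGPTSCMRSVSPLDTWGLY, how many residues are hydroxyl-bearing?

Serine (S), threonine (T), and tyrosine (Y) each carry a hydroxyl group on the side chain.
Matching residues: T3, T6, Y7, T10, S11, S15, S17, T21, Y25.

9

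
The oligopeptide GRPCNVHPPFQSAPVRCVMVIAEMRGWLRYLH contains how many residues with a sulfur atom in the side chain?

4

Cysteine (C, thiol) and methionine (M, thioether) are the two sulfur-containing amino acids.
Matching residues: C4, C17, M19, M24.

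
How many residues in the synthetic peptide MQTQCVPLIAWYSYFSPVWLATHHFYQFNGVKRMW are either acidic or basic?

Acidic: D, E. Basic: H, K, R.
Acidic residues here: none (0).
Basic residues here: H23, H24, K32, R33 (4).
The two groups share no amino acid, so total = 0 + 4 = 4.

4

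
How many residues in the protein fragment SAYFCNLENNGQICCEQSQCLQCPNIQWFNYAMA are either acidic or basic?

Acidic: D, E. Basic: H, K, R.
Acidic residues here: E8, E16 (2).
Basic residues here: none (0).
The two groups share no amino acid, so total = 2 + 0 = 2.

2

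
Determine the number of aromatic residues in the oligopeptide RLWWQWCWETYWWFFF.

10

F, W, and Y each carry an aromatic ring on the side chain.
Matching residues: W3, W4, W6, W8, Y11, W12, W13, F14, F15, F16.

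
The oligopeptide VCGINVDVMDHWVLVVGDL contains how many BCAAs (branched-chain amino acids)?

The BCAAs are Val, Leu, and Ile — aliphatic side chains with a branch point.
Matching residues: V1, I4, V6, V8, V13, L14, V15, V16, L19.

9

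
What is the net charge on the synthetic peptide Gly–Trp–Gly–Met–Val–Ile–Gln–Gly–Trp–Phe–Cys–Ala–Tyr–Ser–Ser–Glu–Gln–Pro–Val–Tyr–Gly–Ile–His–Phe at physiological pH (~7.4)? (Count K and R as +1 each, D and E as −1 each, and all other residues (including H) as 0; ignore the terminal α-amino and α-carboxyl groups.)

Positive (K, R): none → +0.
Negative (D, E): Glu16 → −1.
Net charge = (+0) + (−1) = −1.

-1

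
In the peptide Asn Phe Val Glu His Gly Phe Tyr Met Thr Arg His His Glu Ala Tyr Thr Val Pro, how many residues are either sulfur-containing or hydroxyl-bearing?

5

Sulfur-containing: C, M. Hydroxyl-bearing: S, T, Y.
Sulfur-containing residues here: Met9 (1).
Hydroxyl-bearing residues here: Tyr8, Thr10, Tyr16, Thr17 (4).
The two groups share no amino acid, so total = 1 + 4 = 5.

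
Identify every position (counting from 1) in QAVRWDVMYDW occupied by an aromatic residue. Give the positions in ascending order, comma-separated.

5, 9, 11

Phenylalanine (F), tryptophan (W), and tyrosine (Y) have aromatic ring side chains.
Matching residues: W5, Y9, W11.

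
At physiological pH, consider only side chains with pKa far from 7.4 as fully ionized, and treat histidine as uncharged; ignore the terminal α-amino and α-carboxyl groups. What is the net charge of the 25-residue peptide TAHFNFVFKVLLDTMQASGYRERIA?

The side chains ionized at physiological pH are Lys/Arg (+1) and Asp/Glu (−1); with His treated as neutral, nothing else contributes.
Positive (K, R): K9, R21, R23 → +3.
Negative (D, E): D13, E22 → −2.
Net charge = (+3) + (−2) = +1.

+1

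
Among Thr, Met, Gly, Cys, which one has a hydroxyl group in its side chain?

The –OH-bearing residues are Ser, Thr (aliphatic alcohols), and Tyr (phenol).
Of the listed options, only Thr belongs to this group.

Thr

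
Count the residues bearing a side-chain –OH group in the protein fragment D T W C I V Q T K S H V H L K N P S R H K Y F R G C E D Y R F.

6

Serine (S), threonine (T), and tyrosine (Y) each carry a hydroxyl group on the side chain.
Matching residues: T2, T8, S10, S18, Y22, Y29.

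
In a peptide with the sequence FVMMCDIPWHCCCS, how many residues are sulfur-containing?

6

Only Cys (C) and Met (M) have a sulfur atom in the side chain.
Matching residues: M3, M4, C5, C11, C12, C13.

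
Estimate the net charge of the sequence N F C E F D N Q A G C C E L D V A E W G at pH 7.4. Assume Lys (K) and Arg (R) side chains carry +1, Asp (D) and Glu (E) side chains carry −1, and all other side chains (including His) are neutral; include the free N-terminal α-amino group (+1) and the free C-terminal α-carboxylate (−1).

-5

Positive (K, R): none → +0.
Negative (D, E): E4, D6, E13, D15, E18 → −5.
The N-terminus (+1) and C-terminus (−1) cancel.
Net charge = (+0) + (−5) = −5.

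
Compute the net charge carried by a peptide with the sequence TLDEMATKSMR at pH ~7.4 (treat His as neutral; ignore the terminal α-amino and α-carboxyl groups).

0

Near pH 7.4, K and R contribute +1 each, D and E contribute −1 each, and every other side chain (His included, as stated) is uncharged.
Positive (K, R): K8, R11 → +2.
Negative (D, E): D3, E4 → −2.
Net charge = (+2) + (−2) = 0.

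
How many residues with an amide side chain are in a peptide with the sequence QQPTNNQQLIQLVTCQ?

8

The amide-side-chain residues are Asn (N) and Gln (Q).
Matching residues: Q1, Q2, N5, N6, Q7, Q8, Q11, Q16.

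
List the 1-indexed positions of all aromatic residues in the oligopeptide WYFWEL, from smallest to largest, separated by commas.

F, W, and Y each carry an aromatic ring on the side chain.
Matching residues: W1, Y2, F3, W4.

1, 2, 3, 4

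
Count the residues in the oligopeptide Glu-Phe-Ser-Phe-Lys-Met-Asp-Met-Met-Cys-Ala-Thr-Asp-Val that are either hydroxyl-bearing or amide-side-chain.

2

Hydroxyl-bearing: S, T, Y. Amide-side-chain: N, Q.
Hydroxyl-bearing residues here: Ser3, Thr12 (2).
Amide-side-chain residues here: none (0).
The two groups share no amino acid, so total = 2 + 0 = 2.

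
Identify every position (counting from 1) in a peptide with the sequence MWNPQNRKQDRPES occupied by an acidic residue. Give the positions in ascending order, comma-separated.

Only D (aspartate) and E (glutamate) carry a side-chain carboxylic acid.
Matching residues: D10, E13.

10, 13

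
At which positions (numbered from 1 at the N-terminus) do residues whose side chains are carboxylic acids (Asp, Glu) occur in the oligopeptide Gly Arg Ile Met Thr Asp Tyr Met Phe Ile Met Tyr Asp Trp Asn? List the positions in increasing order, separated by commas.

Matching residues: Asp6, Asp13.

6, 13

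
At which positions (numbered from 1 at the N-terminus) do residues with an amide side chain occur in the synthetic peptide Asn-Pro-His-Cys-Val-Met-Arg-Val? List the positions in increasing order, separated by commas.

1

The amide-side-chain residues are Asn (N) and Gln (Q).
Matching residues: Asn1.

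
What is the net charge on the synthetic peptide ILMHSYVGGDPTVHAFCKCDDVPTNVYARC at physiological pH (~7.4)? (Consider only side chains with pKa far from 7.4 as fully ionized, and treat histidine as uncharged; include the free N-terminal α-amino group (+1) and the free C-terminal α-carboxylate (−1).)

The side chains ionized at physiological pH are Lys/Arg (+1) and Asp/Glu (−1); with His treated as neutral, nothing else contributes.
Positive (K, R): K18, R29 → +2.
Negative (D, E): D10, D20, D21 → −3.
The N-terminus (+1) and C-terminus (−1) cancel.
Net charge = (+2) + (−3) = −1.

-1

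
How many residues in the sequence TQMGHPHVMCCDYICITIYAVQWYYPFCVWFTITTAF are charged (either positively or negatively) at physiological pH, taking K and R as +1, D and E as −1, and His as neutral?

1

Charged side chains at pH ~7.4: K, R (positive); D, E (negative).
Matching residues: D12.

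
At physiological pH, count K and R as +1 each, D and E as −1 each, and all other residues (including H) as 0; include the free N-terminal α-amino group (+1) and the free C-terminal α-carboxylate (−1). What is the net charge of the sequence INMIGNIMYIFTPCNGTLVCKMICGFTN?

+1

Positive (K, R): K21 → +1.
Negative (D, E): none → −0.
The N-terminus (+1) and C-terminus (−1) cancel.
Net charge = (+1) + (−0) = +1.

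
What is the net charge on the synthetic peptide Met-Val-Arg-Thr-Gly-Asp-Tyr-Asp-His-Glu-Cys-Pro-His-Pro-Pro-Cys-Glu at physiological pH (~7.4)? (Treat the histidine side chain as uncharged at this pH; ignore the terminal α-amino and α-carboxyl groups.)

-3

At pH ~7.4 the Lys and Arg side chains are protonated (+1), the Asp and Glu side chains are deprotonated (−1), and with His taken as neutral all other side chains carry no charge.
Positive (K, R): Arg3 → +1.
Negative (D, E): Asp6, Asp8, Glu10, Glu17 → −4.
Net charge = (+1) + (−4) = −3.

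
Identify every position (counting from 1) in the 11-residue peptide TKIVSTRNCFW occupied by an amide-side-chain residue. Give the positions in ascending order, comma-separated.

8

The amide-side-chain residues are Asn (N) and Gln (Q).
Matching residues: N8.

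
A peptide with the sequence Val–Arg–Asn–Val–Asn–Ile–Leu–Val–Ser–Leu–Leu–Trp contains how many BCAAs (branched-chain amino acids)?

7

Valine (V), leucine (L), and isoleucine (I) are the branched-chain amino acids.
Matching residues: Val1, Val4, Ile6, Leu7, Val8, Leu10, Leu11.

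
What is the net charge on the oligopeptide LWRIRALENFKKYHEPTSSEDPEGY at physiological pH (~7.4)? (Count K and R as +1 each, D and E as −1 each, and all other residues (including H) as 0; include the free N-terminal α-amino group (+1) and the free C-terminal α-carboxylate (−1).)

-1

Positive (K, R): R3, R5, K11, K12 → +4.
Negative (D, E): E8, E15, E20, D21, E23 → −5.
The N-terminus (+1) and C-terminus (−1) cancel.
Net charge = (+4) + (−5) = −1.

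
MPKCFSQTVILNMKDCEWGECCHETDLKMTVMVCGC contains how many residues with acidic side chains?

Only D (aspartate) and E (glutamate) carry a side-chain carboxylic acid.
Matching residues: D15, E17, E20, E24, D26.

5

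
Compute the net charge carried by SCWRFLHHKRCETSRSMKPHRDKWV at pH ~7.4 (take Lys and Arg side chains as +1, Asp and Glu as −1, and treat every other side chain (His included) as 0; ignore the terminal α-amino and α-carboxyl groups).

Positive (K, R): R4, K9, R10, R15, K18, R21, K23 → +7.
Negative (D, E): E12, D22 → −2.
Net charge = (+7) + (−2) = +5.

+5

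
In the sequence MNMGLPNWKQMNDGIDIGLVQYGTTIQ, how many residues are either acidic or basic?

Acidic: D, E. Basic: H, K, R.
Acidic residues here: D13, D16 (2).
Basic residues here: K9 (1).
The two groups share no amino acid, so total = 2 + 1 = 3.

3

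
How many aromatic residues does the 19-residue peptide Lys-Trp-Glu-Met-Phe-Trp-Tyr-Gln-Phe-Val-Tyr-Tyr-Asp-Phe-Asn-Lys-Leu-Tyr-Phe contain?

10

Phenylalanine (F), tryptophan (W), and tyrosine (Y) have aromatic ring side chains.
Matching residues: Trp2, Phe5, Trp6, Tyr7, Phe9, Tyr11, Tyr12, Phe14, Tyr18, Phe19.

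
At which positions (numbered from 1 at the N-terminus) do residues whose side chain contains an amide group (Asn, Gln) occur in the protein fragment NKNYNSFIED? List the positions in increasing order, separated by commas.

1, 3, 5

Matching residues: N1, N3, N5.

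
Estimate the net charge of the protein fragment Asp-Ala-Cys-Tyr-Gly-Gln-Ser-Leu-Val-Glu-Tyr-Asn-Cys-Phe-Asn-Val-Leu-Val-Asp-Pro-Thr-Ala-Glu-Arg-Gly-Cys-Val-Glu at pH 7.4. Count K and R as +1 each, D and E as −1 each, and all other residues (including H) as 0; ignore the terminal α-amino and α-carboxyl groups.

Positive (K, R): Arg24 → +1.
Negative (D, E): Asp1, Glu10, Asp19, Glu23, Glu28 → −5.
Net charge = (+1) + (−5) = −4.

-4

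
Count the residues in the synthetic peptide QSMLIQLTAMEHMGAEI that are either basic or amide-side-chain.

Basic: H, K, R. Amide-side-chain: N, Q.
Basic residues here: H12 (1).
Amide-side-chain residues here: Q1, Q6 (2).
The two groups share no amino acid, so total = 1 + 2 = 3.

3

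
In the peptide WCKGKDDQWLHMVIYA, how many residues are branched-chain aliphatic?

V, L, and I make up the branched-chain aliphatic group.
Matching residues: L10, V13, I14.

3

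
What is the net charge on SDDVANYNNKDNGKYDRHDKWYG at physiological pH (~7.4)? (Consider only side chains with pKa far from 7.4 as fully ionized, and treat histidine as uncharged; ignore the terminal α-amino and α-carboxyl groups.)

The side chains ionized at physiological pH are Lys/Arg (+1) and Asp/Glu (−1); with His treated as neutral, nothing else contributes.
Positive (K, R): K10, K14, R17, K20 → +4.
Negative (D, E): D2, D3, D11, D16, D19 → −5.
Net charge = (+4) + (−5) = −1.

-1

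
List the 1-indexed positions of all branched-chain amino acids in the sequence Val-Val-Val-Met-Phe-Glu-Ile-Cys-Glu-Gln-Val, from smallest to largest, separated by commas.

V, L, and I make up the branched-chain aliphatic group.
Matching residues: Val1, Val2, Val3, Ile7, Val11.

1, 2, 3, 7, 11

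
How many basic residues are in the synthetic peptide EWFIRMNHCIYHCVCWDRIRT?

5

The basic amino acids are Lys (K), Arg (R), and His (H).
Matching residues: R5, H8, H12, R18, R20.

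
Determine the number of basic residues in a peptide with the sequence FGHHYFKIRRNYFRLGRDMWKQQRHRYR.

12

The basic amino acids are Lys (K), Arg (R), and His (H).
Matching residues: H3, H4, K7, R9, R10, R14, R17, K21, R24, H25, R26, R28.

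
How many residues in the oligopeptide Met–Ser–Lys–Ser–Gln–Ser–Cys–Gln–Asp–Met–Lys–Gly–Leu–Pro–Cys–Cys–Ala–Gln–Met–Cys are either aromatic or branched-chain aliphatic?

1

Aromatic: F, W, Y. Branched-chain aliphatic: I, L, V.
Aromatic residues here: none (0).
Branched-chain aliphatic residues here: Leu13 (1).
The two groups share no amino acid, so total = 0 + 1 = 1.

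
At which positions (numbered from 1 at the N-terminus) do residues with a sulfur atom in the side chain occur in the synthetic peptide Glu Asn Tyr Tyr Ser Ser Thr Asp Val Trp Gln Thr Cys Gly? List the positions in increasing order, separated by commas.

The sulfur-bearing residues are cysteine (–SH) and methionine (–S–CH₃).
Matching residues: Cys13.

13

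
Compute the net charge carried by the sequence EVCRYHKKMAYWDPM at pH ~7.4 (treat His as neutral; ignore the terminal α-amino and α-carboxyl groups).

+1

Near pH 7.4, K and R contribute +1 each, D and E contribute −1 each, and every other side chain (His included, as stated) is uncharged.
Positive (K, R): R4, K7, K8 → +3.
Negative (D, E): E1, D13 → −2.
Net charge = (+3) + (−2) = +1.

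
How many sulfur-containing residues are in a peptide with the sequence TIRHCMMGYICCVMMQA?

Cysteine (C, thiol) and methionine (M, thioether) are the two sulfur-containing amino acids.
Matching residues: C5, M6, M7, C11, C12, M14, M15.

7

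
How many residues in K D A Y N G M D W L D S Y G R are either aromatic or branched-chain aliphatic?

4

Aromatic: F, W, Y. Branched-chain aliphatic: I, L, V.
Aromatic residues here: Y4, W9, Y13 (3).
Branched-chain aliphatic residues here: L10 (1).
The two groups share no amino acid, so total = 3 + 1 = 4.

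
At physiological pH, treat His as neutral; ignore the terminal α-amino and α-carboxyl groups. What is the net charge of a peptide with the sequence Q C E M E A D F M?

The side chains ionized at physiological pH are Lys/Arg (+1) and Asp/Glu (−1); with His treated as neutral, nothing else contributes.
Positive (K, R): none → +0.
Negative (D, E): E3, E5, D7 → −3.
Net charge = (+0) + (−3) = −3.

-3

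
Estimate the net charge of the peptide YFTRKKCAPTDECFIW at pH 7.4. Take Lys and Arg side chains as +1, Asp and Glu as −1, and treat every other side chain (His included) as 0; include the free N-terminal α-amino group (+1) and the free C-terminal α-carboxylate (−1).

Positive (K, R): R4, K5, K6 → +3.
Negative (D, E): D11, E12 → −2.
The N-terminus (+1) and C-terminus (−1) cancel.
Net charge = (+3) + (−2) = +1.

+1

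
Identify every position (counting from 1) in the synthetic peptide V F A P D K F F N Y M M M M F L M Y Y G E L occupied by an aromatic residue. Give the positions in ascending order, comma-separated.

2, 7, 8, 10, 15, 18, 19

The aromatic amino acids are Phe (F, benzyl), Trp (W, indole), and Tyr (Y, phenol).
Matching residues: F2, F7, F8, Y10, F15, Y18, Y19.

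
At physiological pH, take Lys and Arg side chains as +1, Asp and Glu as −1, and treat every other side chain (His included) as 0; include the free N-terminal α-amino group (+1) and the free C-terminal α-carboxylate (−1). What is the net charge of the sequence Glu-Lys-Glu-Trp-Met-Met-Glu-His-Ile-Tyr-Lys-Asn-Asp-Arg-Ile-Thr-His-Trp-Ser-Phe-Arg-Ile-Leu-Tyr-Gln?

Positive (K, R): Lys2, Lys11, Arg14, Arg21 → +4.
Negative (D, E): Glu1, Glu3, Glu7, Asp13 → −4.
The N-terminus (+1) and C-terminus (−1) cancel.
Net charge = (+4) + (−4) = 0.

0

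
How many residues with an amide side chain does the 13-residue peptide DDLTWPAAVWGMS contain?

Only N (asparagine) and Q (glutamine) carry a side-chain carboxamide.
None of the 13 residues belong to this group.

0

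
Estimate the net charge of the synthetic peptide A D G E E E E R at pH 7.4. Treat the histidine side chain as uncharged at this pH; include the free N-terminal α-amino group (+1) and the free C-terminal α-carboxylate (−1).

Near pH 7.4, K and R contribute +1 each, D and E contribute −1 each, and every other side chain (His included, as stated) is uncharged.
Positive (K, R): R8 → +1.
Negative (D, E): D2, E4, E5, E6, E7 → −5.
The N-terminus (+1) and C-terminus (−1) cancel.
Net charge = (+1) + (−5) = −4.

-4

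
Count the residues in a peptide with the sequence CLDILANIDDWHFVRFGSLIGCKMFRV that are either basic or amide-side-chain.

Basic: H, K, R. Amide-side-chain: N, Q.
Basic residues here: H12, R15, K23, R26 (4).
Amide-side-chain residues here: N7 (1).
The two groups share no amino acid, so total = 4 + 1 = 5.

5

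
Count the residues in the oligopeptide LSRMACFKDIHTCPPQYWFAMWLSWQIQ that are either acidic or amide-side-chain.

Acidic: D, E. Amide-side-chain: N, Q.
Acidic residues here: D9 (1).
Amide-side-chain residues here: Q16, Q26, Q28 (3).
The two groups share no amino acid, so total = 1 + 3 = 4.

4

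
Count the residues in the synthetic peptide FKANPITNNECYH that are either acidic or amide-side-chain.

4

Acidic: D, E. Amide-side-chain: N, Q.
Acidic residues here: E10 (1).
Amide-side-chain residues here: N4, N8, N9 (3).
The two groups share no amino acid, so total = 1 + 3 = 4.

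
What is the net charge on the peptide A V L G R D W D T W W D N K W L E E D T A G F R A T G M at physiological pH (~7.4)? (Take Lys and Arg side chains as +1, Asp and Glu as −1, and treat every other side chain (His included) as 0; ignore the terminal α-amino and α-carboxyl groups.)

-3

Positive (K, R): R5, K14, R24 → +3.
Negative (D, E): D6, D8, D12, E17, E18, D19 → −6.
Net charge = (+3) + (−6) = −3.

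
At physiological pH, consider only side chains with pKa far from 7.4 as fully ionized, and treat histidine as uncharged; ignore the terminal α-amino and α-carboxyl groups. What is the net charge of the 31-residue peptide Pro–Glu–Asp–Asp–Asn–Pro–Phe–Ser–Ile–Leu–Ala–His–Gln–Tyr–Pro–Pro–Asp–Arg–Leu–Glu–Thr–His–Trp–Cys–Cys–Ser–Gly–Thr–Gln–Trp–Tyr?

Near pH 7.4, K and R contribute +1 each, D and E contribute −1 each, and every other side chain (His included, as stated) is uncharged.
Positive (K, R): Arg18 → +1.
Negative (D, E): Glu2, Asp3, Asp4, Asp17, Glu20 → −5.
Net charge = (+1) + (−5) = −4.

-4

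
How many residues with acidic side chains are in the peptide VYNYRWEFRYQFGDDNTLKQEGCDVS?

5

Only D (aspartate) and E (glutamate) carry a side-chain carboxylic acid.
Matching residues: E7, D14, D15, E21, D24.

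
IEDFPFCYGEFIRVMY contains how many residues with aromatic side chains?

F, W, and Y each carry an aromatic ring on the side chain.
Matching residues: F4, F6, Y8, F11, Y16.

5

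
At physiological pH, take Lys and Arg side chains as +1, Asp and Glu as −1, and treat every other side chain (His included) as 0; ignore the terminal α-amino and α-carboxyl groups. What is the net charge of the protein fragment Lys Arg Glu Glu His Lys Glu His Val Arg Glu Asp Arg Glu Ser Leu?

Positive (K, R): Lys1, Arg2, Lys6, Arg10, Arg13 → +5.
Negative (D, E): Glu3, Glu4, Glu7, Glu11, Asp12, Glu14 → −6.
Net charge = (+5) + (−6) = −1.

-1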